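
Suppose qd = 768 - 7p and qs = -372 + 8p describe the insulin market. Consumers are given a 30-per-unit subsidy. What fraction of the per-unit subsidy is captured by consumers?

Consumer share = 8/15

Pre-subsidy: 768 - 7p = -372 + 8p gives p* = 76, q* = 236.
With the rebate, buyers effectively pay pb = ps − 30, where ps is the price sellers receive.
Demand in terms of ps becomes qd = 768 − 7(ps − 30) = 978 - 7ps. Setting this equal to supply: 978 - 7ps = -372 + 8ps, so ps = 90.
Buyers pay pb = 90 − 30 = 60; q' = -372 + 8·90 = 348.
Buyers' price falls by p* − pb = 76 − 60 = 16; sellers' price rises by ps − p* = 90 − 76 = 14.
So consumers capture 16/30 = 8/15 of each unit of subsidy.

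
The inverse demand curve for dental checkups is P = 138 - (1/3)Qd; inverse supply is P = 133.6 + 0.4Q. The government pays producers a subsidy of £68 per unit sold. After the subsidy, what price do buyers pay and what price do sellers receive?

Pre-subsidy: 138 - (1/3)Q = 133.6 + 0.4Q gives Q* = 6 and P* = 136.
With the subsidy, sellers receive Ps = Pb + 68 for each unit, where Pb is the price buyers pay.
On the curves, Pb = 138 - (1/3)Q and Ps = 133.6 + 0.4Q; the wedge Ps − Pb = 68 gives 133.6 + 0.4Q − (138 - (1/3)Q) = 68, so Q' = 1086/11.
Then Pb = 138 − (1/3)·(1086/11) = 1156/11 and Ps = 133.6 + 0.4·(1086/11) = 1904/11.

Buyers pay 1156/11; sellers receive 1904/11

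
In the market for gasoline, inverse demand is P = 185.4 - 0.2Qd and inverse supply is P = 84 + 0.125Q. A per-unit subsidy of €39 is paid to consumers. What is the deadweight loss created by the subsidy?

Deadweight loss = €2340

Pre-subsidy: 185.4 - 0.2Q = 84 + 0.125Q gives Q* = 312 and P* = 123.
With the rebate, buyers effectively pay Pb = Ps − 39, where Ps is the price sellers receive.
On the curves, Pb = 185.4 - 0.2Q and Ps = 84 + 0.125Q; the wedge Ps − Pb = 39 gives 84 + 0.125Q − (185.4 - 0.2Q) = 39, so Q' = 432.
Then Pb = 185.4 − 0.2·432 = 99 and Ps = 84 + 0.125·432 = 138.
The subsidy expands output by 432 − 312 = 120 past the efficient level; on those units the gap between marginal cost and willingness to pay runs from 0 up to 39.
DWL = ½ × 39 × 120 = 2340.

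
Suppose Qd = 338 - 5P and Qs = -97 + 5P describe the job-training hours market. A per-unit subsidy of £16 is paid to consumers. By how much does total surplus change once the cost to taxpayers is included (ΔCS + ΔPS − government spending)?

Net change in total surplus = -£320

Pre-subsidy: 338 - 5P = -97 + 5P gives P* = 43.5, Q* = 120.5.
With the rebate, buyers effectively pay Pb = Ps − 16, where Ps is the price sellers receive.
Demand in terms of Ps becomes Qd = 338 − 5(Ps − 16) = 418 - 5Ps. Setting this equal to supply: 418 - 5Ps = -97 + 5Ps, so Ps = 51.5.
Buyers pay Pb = 51.5 − 16 = 35.5; Q' = -97 + 5·51.5 = 160.5.
ΔCS = ½(120.5 + 160.5)(43.5 − 35.5) = 1124; ΔPS = ½(120.5 + 160.5)(51.5 − 43.5) = 1124.
Government spending = 16 × 160.5 = 2568.
Net change = 1124 + 1124 − 2568 = -320. The loss equals the DWL triangle ½·16·40.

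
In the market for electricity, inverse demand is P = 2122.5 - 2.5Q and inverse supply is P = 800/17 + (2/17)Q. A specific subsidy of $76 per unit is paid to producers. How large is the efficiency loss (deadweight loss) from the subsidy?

Pre-subsidy: 2122.5 - 2.5Q = 800/17 + (2/17)Q gives Q* = 70565/89 and P* = 12490/89.
With the subsidy, sellers receive Ps = Pb + 76 for each unit, where Pb is the price buyers pay.
On the curves, Pb = 2122.5 - 2.5Q and Ps = 800/17 + (2/17)Q; the wedge Ps − Pb = 76 gives 800/17 + (2/17)Q − (2122.5 - 2.5Q) = 76, so Q' = 73149/89.
Then Pb = 2122.5 − 2.5·(73149/89) = 6030/89 and Ps = 800/17 + (2/17)·(73149/89) = 12794/89.
The subsidy expands output by 73149/89 − 70565/89 = 2584/89 past the efficient level; on those units the gap between marginal cost and willingness to pay runs from 0 up to 76.
DWL = ½ × 76 × 2584/89 = 98192/89.

Deadweight loss = 98192/89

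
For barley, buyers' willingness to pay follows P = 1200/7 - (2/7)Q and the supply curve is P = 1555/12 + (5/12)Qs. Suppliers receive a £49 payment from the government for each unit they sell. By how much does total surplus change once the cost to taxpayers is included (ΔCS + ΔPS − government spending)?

Pre-subsidy: 1200/7 - (2/7)Q = 1555/12 + (5/12)Q gives Q* = 3515/59 and P* = 9110/59.
With the subsidy, sellers receive Ps = Pb + 49 for each unit, where Pb is the price buyers pay.
On the curves, Pb = 1200/7 - (2/7)Q and Ps = 1555/12 + (5/12)Q; the wedge Ps − Pb = 49 gives 1555/12 + (5/12)Q − (1200/7 - (2/7)Q) = 49, so Q' = 7631/59.
Then Pb = 1200/7 − (2/7)·(7631/59) = 7934/59 and Ps = 1555/12 + (5/12)·(7631/59) = 10825/59.
ΔCS = ½(3515/59 + 7631/59)(9110/59 − 7934/59) = 6553848/3481; ΔPS = ½(3515/59 + 7631/59)(10825/59 − 9110/59) = 9557695/3481.
Government spending = 49 × 7631/59 = 373919/59.
Net change = 6553848/3481 + 9557695/3481 − 373919/59 = -100842/59. The loss equals the DWL triangle ½·49·4116/59.

Net change in total surplus = -100842/59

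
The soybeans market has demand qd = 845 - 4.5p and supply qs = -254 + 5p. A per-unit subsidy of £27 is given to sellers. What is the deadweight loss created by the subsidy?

Deadweight loss = 32805/38

Pre-subsidy: 845 - 4.5p = -254 + 5p gives p* = 2198/19, q* = 6164/19.
With the subsidy, sellers receive ps = pb + 27 for each unit, where pb is the price buyers pay.
Supply in terms of pb becomes qs = -254 + 5(pb + 27) = -119 + 5pb. Setting this equal to demand: 845 - 4.5pb = -119 + 5pb, so pb = 1928/19.
Sellers receive ps = 1928/19 + 27 = 2441/19; q' = 845 − 4.5·(1928/19) = 7379/19.
The subsidy expands output by 7379/19 − 6164/19 = 1215/19 past the efficient level; on those units the gap between marginal cost and willingness to pay runs from 0 up to 27.
DWL = ½ × 27 × 1215/19 = 32805/38.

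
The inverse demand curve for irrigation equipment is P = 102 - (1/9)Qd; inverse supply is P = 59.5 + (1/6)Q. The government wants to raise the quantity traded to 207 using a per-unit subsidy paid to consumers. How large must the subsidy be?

Required subsidy s = 15 per unit

At Q = 207, from the demand curve buyers pay Pb = 102 − (1/9)·207 = 79; from the supply curve sellers need Ps = 59.5 + (1/6)·207 = 94.
The subsidy must fill the gap: s = Ps − Pb = 94 − 79 = 15.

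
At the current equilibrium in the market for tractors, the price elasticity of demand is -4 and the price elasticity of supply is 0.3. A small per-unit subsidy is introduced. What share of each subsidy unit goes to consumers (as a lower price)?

Consumer share = 3/43

For a small subsidy around the equilibrium, the benefit split depends on the relative slopes, which at a point are proportional to the elasticities.
Buyer share = εs/(εs + |εd|) = 0.3/(0.3 + 4) = 3/43; seller share = |εd|/(εs + |εd|) = 40/43.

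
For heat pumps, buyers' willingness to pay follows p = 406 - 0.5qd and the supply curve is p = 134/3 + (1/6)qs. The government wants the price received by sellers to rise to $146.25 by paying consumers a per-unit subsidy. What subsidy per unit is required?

At a seller price of 146.25, quantity supplied is -268 + 6·146.25 = 609.5.
Buyers absorb 609.5 only when they pay pb = 406 − 0.5·609.5 = 101.25.
s = ps − pb = 146.25 − 101.25 = 45.

Required subsidy s = $45 per unit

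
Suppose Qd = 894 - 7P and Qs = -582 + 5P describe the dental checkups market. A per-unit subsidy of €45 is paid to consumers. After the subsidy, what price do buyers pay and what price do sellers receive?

Buyers pay €104.25; sellers receive €149.25

Pre-subsidy: 894 - 7P = -582 + 5P gives P* = 123, Q* = 33.
With the rebate, buyers effectively pay Pb = Ps − 45, where Ps is the price sellers receive.
Demand in terms of Ps becomes Qd = 894 − 7(Ps − 45) = 1209 - 7Ps. Setting this equal to supply: 1209 - 7Ps = -582 + 5Ps, so Ps = 149.25.
Buyers pay Pb = 149.25 − 45 = 104.25; Q' = -582 + 5·149.25 = 164.25.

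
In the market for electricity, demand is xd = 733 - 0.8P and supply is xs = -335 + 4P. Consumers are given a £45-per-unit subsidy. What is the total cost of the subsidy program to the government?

Pre-subsidy: 733 - 0.8P = -335 + 4P gives P* = 222.5, x* = 555.
With the rebate, buyers effectively pay Pb = Ps − 45, where Ps is the price sellers receive.
Demand in terms of Ps becomes xd = 733 − 0.8(Ps − 45) = 769 - 0.8Ps. Setting this equal to supply: 769 - 0.8Ps = -335 + 4Ps, so Ps = 230.
Buyers pay Pb = 230 − 45 = 185; x' = -335 + 4·230 = 585.
Government outlay = subsidy × quantity = 45 × 585 = 26325.

Government cost = £26325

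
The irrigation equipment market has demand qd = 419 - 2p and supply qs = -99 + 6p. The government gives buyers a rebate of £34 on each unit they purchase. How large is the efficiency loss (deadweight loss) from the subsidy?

Deadweight loss = £867

Pre-subsidy: 419 - 2p = -99 + 6p gives p* = 64.75, q* = 289.5.
With the rebate, buyers effectively pay pb = ps − 34, where ps is the price sellers receive.
Demand in terms of ps becomes qd = 419 − 2(ps − 34) = 487 - 2ps. Setting this equal to supply: 487 - 2ps = -99 + 6ps, so ps = 73.25.
Buyers pay pb = 73.25 − 34 = 39.25; q' = -99 + 6·73.25 = 340.5.
The subsidy expands output by 340.5 − 289.5 = 51 past the efficient level; on those units the gap between marginal cost and willingness to pay runs from 0 up to 34.
DWL = ½ × 34 × 51 = 867.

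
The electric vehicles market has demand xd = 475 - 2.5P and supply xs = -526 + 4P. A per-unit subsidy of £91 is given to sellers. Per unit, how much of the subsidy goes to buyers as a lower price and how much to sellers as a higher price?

Pre-subsidy: 475 - 2.5P = -526 + 4P gives P* = 154, x* = 90.
With the subsidy, sellers receive Ps = Pb + 91 for each unit, where Pb is the price buyers pay.
Supply in terms of Pb becomes xs = -526 + 4(Pb + 91) = -162 + 4Pb. Setting this equal to demand: 475 - 2.5Pb = -162 + 4Pb, so Pb = 98.
Sellers receive Ps = 98 + 91 = 189; x' = 475 − 2.5·98 = 230.
Buyers' price falls by P* − Pb = 154 − 98 = 56; sellers' price rises by Ps − P* = 189 − 154 = 35.

Buyers gain £56 per unit; sellers gain £35 per unit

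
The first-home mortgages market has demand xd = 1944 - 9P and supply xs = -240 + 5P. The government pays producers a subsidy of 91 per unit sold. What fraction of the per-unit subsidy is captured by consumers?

Pre-subsidy: 1944 - 9P = -240 + 5P gives P* = 156, x* = 540.
With the subsidy, sellers receive Ps = Pb + 91 for each unit, where Pb is the price buyers pay.
Supply in terms of Pb becomes xs = -240 + 5(Pb + 91) = 215 + 5Pb. Setting this equal to demand: 1944 - 9Pb = 215 + 5Pb, so Pb = 123.5.
Sellers receive Ps = 123.5 + 91 = 214.5; x' = 1944 − 9·123.5 = 832.5.
Buyers' price falls by P* − Pb = 156 − 123.5 = 32.5; sellers' price rises by Ps − P* = 214.5 − 156 = 58.5.
So consumers capture 32.5/91 = 5/14 of each unit of subsidy.

Consumer share = 5/14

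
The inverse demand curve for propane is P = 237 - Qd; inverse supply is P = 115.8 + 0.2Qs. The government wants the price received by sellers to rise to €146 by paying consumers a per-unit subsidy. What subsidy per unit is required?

At a seller price of 146, quantity supplied is -579 + 5·146 = 151.
Buyers absorb 151 only when they pay Pb = 237 − 1·151 = 86.
s = Ps − Pb = 146 − 86 = 60.

Required subsidy s = €60 per unit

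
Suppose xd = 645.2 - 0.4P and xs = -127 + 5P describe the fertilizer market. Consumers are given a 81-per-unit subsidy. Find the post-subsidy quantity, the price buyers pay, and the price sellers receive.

x' = 618; buyers pay 68; sellers receive 149

Pre-subsidy: 645.2 - 0.4P = -127 + 5P gives P* = 143, x* = 588.
With the rebate, buyers effectively pay Pb = Ps − 81, where Ps is the price sellers receive.
Demand in terms of Ps becomes xd = 645.2 − 0.4(Ps − 81) = 677.6 - 0.4Ps. Setting this equal to supply: 677.6 - 0.4Ps = -127 + 5Ps, so Ps = 149.
Buyers pay Pb = 149 − 81 = 68; x' = -127 + 5·149 = 618.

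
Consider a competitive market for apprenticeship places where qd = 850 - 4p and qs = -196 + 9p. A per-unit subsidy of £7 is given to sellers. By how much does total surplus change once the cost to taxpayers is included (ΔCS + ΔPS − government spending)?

Pre-subsidy: 850 - 4p = -196 + 9p gives p* = 1046/13, q* = 6866/13.
With the subsidy, sellers receive ps = pb + 7 for each unit, where pb is the price buyers pay.
Supply in terms of pb becomes qs = -196 + 9(pb + 7) = -133 + 9pb. Setting this equal to demand: 850 - 4pb = -133 + 9pb, so pb = 983/13.
Sellers receive ps = 983/13 + 7 = 1074/13; q' = 850 − 4·(983/13) = 7118/13.
ΔCS = ½(6866/13 + 7118/13)(1046/13 − 983/13) = 440496/169; ΔPS = ½(6866/13 + 7118/13)(1074/13 − 1046/13) = 195776/169.
Government spending = 7 × 7118/13 = 49826/13.
Net change = 440496/169 + 195776/169 − 49826/13 = -882/13. The loss equals the DWL triangle ½·7·252/13.

Net change in total surplus = -882/13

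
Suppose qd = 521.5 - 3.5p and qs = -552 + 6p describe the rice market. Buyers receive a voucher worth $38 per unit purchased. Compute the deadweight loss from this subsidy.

Deadweight loss = $1596

Pre-subsidy: 521.5 - 3.5p = -552 + 6p gives p* = 113, q* = 126.
With the rebate, buyers effectively pay pb = ps − 38, where ps is the price sellers receive.
Demand in terms of ps becomes qd = 521.5 − 3.5(ps − 38) = 654.5 - 3.5ps. Setting this equal to supply: 654.5 - 3.5ps = -552 + 6ps, so ps = 127.
Buyers pay pb = 127 − 38 = 89; q' = -552 + 6·127 = 210.
The subsidy expands output by 210 − 126 = 84 past the efficient level; on those units the gap between marginal cost and willingness to pay runs from 0 up to 38.
DWL = ½ × 38 × 84 = 1596.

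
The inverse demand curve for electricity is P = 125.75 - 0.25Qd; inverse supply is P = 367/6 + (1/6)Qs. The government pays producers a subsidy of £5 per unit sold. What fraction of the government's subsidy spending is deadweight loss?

DWL / government spending = 6/167

Pre-subsidy: 125.75 - 0.25Q = 367/6 + (1/6)Q gives Q* = 155 and P* = 87.
With the subsidy, sellers receive Ps = Pb + 5 for each unit, where Pb is the price buyers pay.
On the curves, Pb = 125.75 - 0.25Q and Ps = 367/6 + (1/6)Q; the wedge Ps − Pb = 5 gives 367/6 + (1/6)Q − (125.75 - 0.25Q) = 5, so Q' = 167.
Then Pb = 125.75 − 0.25·167 = 84 and Ps = 367/6 + (1/6)·167 = 89.
ΔCS = ½(155 + 167)(87 − 84) = 483; ΔPS = ½(155 + 167)(89 − 87) = 322.
Government spending = 5 × 167 = 835.
DWL = ½ × 5 × (167 − 155) = 30; fraction = 30 / 835 = 6/167.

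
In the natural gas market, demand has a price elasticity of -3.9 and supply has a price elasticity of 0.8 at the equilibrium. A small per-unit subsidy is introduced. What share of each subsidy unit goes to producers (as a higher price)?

Producer share = 39/47

For a small subsidy around the equilibrium, the benefit split depends on the relative slopes, which at a point are proportional to the elasticities.
Buyer share = εs/(εs + |εd|) = 0.8/(0.8 + 3.9) = 8/47; seller share = |εd|/(εs + |εd|) = 39/47.
So producers capture 39/47 of the subsidy.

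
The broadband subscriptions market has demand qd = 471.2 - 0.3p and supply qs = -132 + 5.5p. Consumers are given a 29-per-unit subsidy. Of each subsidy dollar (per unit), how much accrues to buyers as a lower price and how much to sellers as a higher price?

Pre-subsidy: 471.2 - 0.3p = -132 + 5.5p gives p* = 104, q* = 440.
With the rebate, buyers effectively pay pb = ps − 29, where ps is the price sellers receive.
Demand in terms of ps becomes qd = 471.2 − 0.3(ps − 29) = 479.9 - 0.3ps. Setting this equal to supply: 479.9 - 0.3ps = -132 + 5.5ps, so ps = 105.5.
Buyers pay pb = 105.5 − 29 = 76.5; q' = -132 + 5.5·105.5 = 448.25.
Buyers' price falls by p* − pb = 104 − 76.5 = 27.5; sellers' price rises by ps − p* = 105.5 − 104 = 1.5.

Buyers gain 27.5 per unit; sellers gain 1.5 per unit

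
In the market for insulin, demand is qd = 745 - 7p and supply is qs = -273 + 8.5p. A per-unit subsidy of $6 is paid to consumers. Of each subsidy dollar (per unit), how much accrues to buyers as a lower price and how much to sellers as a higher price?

Pre-subsidy: 745 - 7p = -273 + 8.5p gives p* = 2036/31, q* = 8843/31.
With the rebate, buyers effectively pay pb = ps − 6, where ps is the price sellers receive.
Demand in terms of ps becomes qd = 745 − 7(ps − 6) = 787 - 7ps. Setting this equal to supply: 787 - 7ps = -273 + 8.5ps, so ps = 2120/31.
Buyers pay pb = 2120/31 − 6 = 1934/31; q' = -273 + 8.5·(2120/31) = 9557/31.
Buyers' price falls by p* − pb = 2036/31 − 1934/31 = 102/31; sellers' price rises by ps − p* = 2120/31 − 2036/31 = 84/31.

Buyers gain 102/31 per unit; sellers gain 84/31 per unit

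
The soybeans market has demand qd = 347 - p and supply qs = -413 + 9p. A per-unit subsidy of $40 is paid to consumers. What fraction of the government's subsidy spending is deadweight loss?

DWL / government spending = 18/307

Pre-subsidy: 347 - p = -413 + 9p gives p* = 76, q* = 271.
With the rebate, buyers effectively pay pb = ps − 40, where ps is the price sellers receive.
Demand in terms of ps becomes qd = 347 − 1(ps − 40) = 387 - ps. Setting this equal to supply: 387 - ps = -413 + 9ps, so ps = 80.
Buyers pay pb = 80 − 40 = 40; q' = -413 + 9·80 = 307.
ΔCS = ½(271 + 307)(76 − 40) = 10404; ΔPS = ½(271 + 307)(80 − 76) = 1156.
Government spending = 40 × 307 = 12280.
DWL = ½ × 40 × (307 − 271) = 720; fraction = 720 / 12280 = 18/307.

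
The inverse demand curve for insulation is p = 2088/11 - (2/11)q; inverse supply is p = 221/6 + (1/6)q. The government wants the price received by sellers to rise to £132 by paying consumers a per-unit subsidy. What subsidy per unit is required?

Required subsidy s = £46 per unit

At a seller price of 132, quantity supplied is -221 + 6·132 = 571.
Buyers absorb 571 only when they pay pb = 2088/11 − (2/11)·571 = 86.
s = ps − pb = 132 − 86 = 46.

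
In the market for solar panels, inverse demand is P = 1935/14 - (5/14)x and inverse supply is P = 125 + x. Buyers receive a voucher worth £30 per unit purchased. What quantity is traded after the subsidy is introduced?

Pre-subsidy: 1935/14 - (5/14)x = 125 + x gives x* = 185/19 and P* = 2560/19.
With the rebate, buyers effectively pay Pb = Ps − 30, where Ps is the price sellers receive.
On the curves, Pb = 1935/14 - (5/14)x and Ps = 125 + x; the wedge Ps − Pb = 30 gives 125 + x − (1935/14 - (5/14)x) = 30, so x' = 605/19.
Then Pb = 1935/14 − (5/14)·(605/19) = 2410/19 and Ps = 125 + 1·(605/19) = 2980/19.

x' = 605/19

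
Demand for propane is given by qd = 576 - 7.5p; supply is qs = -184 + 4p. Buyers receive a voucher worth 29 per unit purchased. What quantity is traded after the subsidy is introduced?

Pre-subsidy: 576 - 7.5p = -184 + 4p gives p* = 1520/23, q* = 1848/23.
With the rebate, buyers effectively pay pb = ps − 29, where ps is the price sellers receive.
Demand in terms of ps becomes qd = 576 − 7.5(ps − 29) = 793.5 - 7.5ps. Setting this equal to supply: 793.5 - 7.5ps = -184 + 4ps, so ps = 85.
Buyers pay pb = 85 − 29 = 56; q' = -184 + 4·85 = 156.

q' = 156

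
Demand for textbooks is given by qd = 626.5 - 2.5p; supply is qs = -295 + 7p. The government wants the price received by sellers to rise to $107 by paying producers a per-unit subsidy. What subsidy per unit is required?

Required subsidy s = $38 per unit

At a seller price of 107, quantity supplied is -295 + 7·107 = 454.
Buyers absorb 454 only when they pay pb with 626.5 − 2.5·pb = 454, i.e. pb = 69.
s = ps − pb = 107 − 69 = 38.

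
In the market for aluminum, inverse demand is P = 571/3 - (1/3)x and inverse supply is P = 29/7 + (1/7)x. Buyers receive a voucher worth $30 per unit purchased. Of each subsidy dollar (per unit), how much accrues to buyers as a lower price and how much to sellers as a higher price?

Pre-subsidy: 571/3 - (1/3)x = 29/7 + (1/7)x gives x* = 391 and P* = 60.
With the rebate, buyers effectively pay Pb = Ps − 30, where Ps is the price sellers receive.
On the curves, Pb = 571/3 - (1/3)x and Ps = 29/7 + (1/7)x; the wedge Ps − Pb = 30 gives 29/7 + (1/7)x − (571/3 - (1/3)x) = 30, so x' = 454.
Then Pb = 571/3 − (1/3)·454 = 39 and Ps = 29/7 + (1/7)·454 = 69.
Buyers' price falls by P* − Pb = 60 − 39 = 21; sellers' price rises by Ps − P* = 69 − 60 = 9.

Buyers gain $21 per unit; sellers gain $9 per unit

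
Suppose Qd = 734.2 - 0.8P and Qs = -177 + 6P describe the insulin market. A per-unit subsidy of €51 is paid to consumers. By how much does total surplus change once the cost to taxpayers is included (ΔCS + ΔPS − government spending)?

Pre-subsidy: 734.2 - 0.8P = -177 + 6P gives P* = 134, Q* = 627.
With the rebate, buyers effectively pay Pb = Ps − 51, where Ps is the price sellers receive.
Demand in terms of Ps becomes Qd = 734.2 − 0.8(Ps − 51) = 775 - 0.8Ps. Setting this equal to supply: 775 - 0.8Ps = -177 + 6Ps, so Ps = 140.
Buyers pay Pb = 140 − 51 = 89; Q' = -177 + 6·140 = 663.
ΔCS = ½(627 + 663)(134 − 89) = 29025; ΔPS = ½(627 + 663)(140 − 134) = 3870.
Government spending = 51 × 663 = 33813.
Net change = 29025 + 3870 − 33813 = -918. The loss equals the DWL triangle ½·51·36.

Net change in total surplus = -€918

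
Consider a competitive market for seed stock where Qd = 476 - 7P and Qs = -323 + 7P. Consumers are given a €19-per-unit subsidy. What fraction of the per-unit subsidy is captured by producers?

Pre-subsidy: 476 - 7P = -323 + 7P gives P* = 799/14, Q* = 76.5.
With the rebate, buyers effectively pay Pb = Ps − 19, where Ps is the price sellers receive.
Demand in terms of Ps becomes Qd = 476 − 7(Ps − 19) = 609 - 7Ps. Setting this equal to supply: 609 - 7Ps = -323 + 7Ps, so Ps = 466/7.
Buyers pay Pb = 466/7 − 19 = 333/7; Q' = -323 + 7·(466/7) = 143.
Buyers' price falls by P* − Pb = 799/14 − 333/7 = 9.5; sellers' price rises by Ps − P* = 466/7 − 799/14 = 9.5.
So producers capture 9.5/19 = 0.5 of each unit of subsidy.

Producer share = 0.5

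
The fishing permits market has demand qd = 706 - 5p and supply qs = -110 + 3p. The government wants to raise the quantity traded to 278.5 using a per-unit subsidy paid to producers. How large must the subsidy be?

Required subsidy s = 44 per unit

At q = 278.5, invert demand for the buyer price: pb = (706 − 278.5)/5 = 85.5; invert supply for the seller price: ps = (278.5 − (-110))/3 = 129.5.
The subsidy must fill the gap: s = ps − pb = 129.5 − 85.5 = 44.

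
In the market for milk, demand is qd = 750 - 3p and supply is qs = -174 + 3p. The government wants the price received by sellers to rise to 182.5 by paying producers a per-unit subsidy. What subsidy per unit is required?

At a seller price of 182.5, quantity supplied is -174 + 3·182.5 = 373.5.
Buyers absorb 373.5 only when they pay pb with 750 − 3·pb = 373.5, i.e. pb = 125.5.
s = ps − pb = 182.5 − 125.5 = 57.

Required subsidy s = 57 per unit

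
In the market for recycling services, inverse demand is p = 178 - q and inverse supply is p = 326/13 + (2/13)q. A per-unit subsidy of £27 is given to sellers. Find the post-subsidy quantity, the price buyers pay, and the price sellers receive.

q' = 2339/15; buyers pay 331/15; sellers receive 736/15

Pre-subsidy: 178 - q = 326/13 + (2/13)q gives q* = 1988/15 and p* = 682/15.
With the subsidy, sellers receive ps = pb + 27 for each unit, where pb is the price buyers pay.
On the curves, pb = 178 - q and ps = 326/13 + (2/13)q; the wedge ps − pb = 27 gives 326/13 + (2/13)q − (178 - q) = 27, so q' = 2339/15.
Then pb = 178 − 1·(2339/15) = 331/15 and ps = 326/13 + (2/13)·(2339/15) = 736/15.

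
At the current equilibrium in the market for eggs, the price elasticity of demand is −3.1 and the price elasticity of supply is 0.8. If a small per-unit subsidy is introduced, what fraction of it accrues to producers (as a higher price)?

Producer share = 31/39

For a small subsidy around the equilibrium, the benefit split depends on the relative slopes, which at a point are proportional to the elasticities.
Buyer share = εs/(εs + |εd|) = 0.8/(0.8 + 3.1) = 8/39; seller share = |εd|/(εs + |εd|) = 31/39.
So producers capture 31/39 of the subsidy.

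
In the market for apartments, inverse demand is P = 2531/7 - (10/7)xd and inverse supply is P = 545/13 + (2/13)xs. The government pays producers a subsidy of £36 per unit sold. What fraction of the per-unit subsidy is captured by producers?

Producer share = 7/72

Pre-subsidy: 2531/7 - (10/7)x = 545/13 + (2/13)x gives x* = 202 and P* = 73.
With the subsidy, sellers receive Ps = Pb + 36 for each unit, where Pb is the price buyers pay.
On the curves, Pb = 2531/7 - (10/7)x and Ps = 545/13 + (2/13)x; the wedge Ps − Pb = 36 gives 545/13 + (2/13)x − (2531/7 - (10/7)x) = 36, so x' = 224.75.
Then Pb = 2531/7 − (10/7)·224.75 = 40.5 and Ps = 545/13 + (2/13)·224.75 = 76.5.
Buyers' price falls by P* − Pb = 73 − 40.5 = 32.5; sellers' price rises by Ps − P* = 76.5 − 73 = 3.5.
So producers capture 3.5/36 = 7/72 of each unit of subsidy.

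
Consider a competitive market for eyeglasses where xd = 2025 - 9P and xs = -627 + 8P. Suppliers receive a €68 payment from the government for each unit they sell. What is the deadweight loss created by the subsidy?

Deadweight loss = €9792

Pre-subsidy: 2025 - 9P = -627 + 8P gives P* = 156, x* = 621.
With the subsidy, sellers receive Ps = Pb + 68 for each unit, where Pb is the price buyers pay.
Supply in terms of Pb becomes xs = -627 + 8(Pb + 68) = -83 + 8Pb. Setting this equal to demand: 2025 - 9Pb = -83 + 8Pb, so Pb = 124.
Sellers receive Ps = 124 + 68 = 192; x' = 2025 − 9·124 = 909.
The subsidy expands output by 909 − 621 = 288 past the efficient level; on those units the gap between marginal cost and willingness to pay runs from 0 up to 68.
DWL = ½ × 68 × 288 = 9792.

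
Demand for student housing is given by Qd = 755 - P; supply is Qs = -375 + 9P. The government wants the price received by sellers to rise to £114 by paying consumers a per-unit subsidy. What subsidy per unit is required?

Required subsidy s = £10 per unit

At a seller price of 114, quantity supplied is -375 + 9·114 = 651.
Buyers absorb 651 only when they pay Pb with 755 − 1·Pb = 651, i.e. Pb = 104.
s = Ps − Pb = 114 − 104 = 10.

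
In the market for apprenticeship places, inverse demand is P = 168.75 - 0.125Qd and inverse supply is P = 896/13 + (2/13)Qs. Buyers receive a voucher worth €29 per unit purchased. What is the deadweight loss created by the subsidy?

Pre-subsidy: 168.75 - 0.125Q = 896/13 + (2/13)Q gives Q* = 358 and P* = 124.
With the rebate, buyers effectively pay Pb = Ps − 29, where Ps is the price sellers receive.
On the curves, Pb = 168.75 - 0.125Q and Ps = 896/13 + (2/13)Q; the wedge Ps − Pb = 29 gives 896/13 + (2/13)Q − (168.75 - 0.125Q) = 29, so Q' = 462.
Then Pb = 168.75 − 0.125·462 = 111 and Ps = 896/13 + (2/13)·462 = 140.
The subsidy expands output by 462 − 358 = 104 past the efficient level; on those units the gap between marginal cost and willingness to pay runs from 0 up to 29.
DWL = ½ × 29 × 104 = 1508.

Deadweight loss = €1508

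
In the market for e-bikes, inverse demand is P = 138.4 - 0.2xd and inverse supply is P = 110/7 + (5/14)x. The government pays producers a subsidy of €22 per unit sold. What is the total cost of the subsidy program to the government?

Pre-subsidy: 138.4 - 0.2x = 110/7 + (5/14)x gives x* = 8588/39 and P* = 3680/39.
With the subsidy, sellers receive Ps = Pb + 22 for each unit, where Pb is the price buyers pay.
On the curves, Pb = 138.4 - 0.2x and Ps = 110/7 + (5/14)x; the wedge Ps − Pb = 22 gives 110/7 + (5/14)x − (138.4 - 0.2x) = 22, so x' = 3376/13.
Then Pb = 138.4 − 0.2·(3376/13) = 1124/13 and Ps = 110/7 + (5/14)·(3376/13) = 1410/13.
Government outlay = subsidy × quantity = 22 × 3376/13 = 74272/13.

Government cost = 74272/13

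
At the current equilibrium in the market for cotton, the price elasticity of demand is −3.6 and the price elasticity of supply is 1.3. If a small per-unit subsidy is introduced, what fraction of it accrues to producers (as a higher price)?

For a small subsidy around the equilibrium, the benefit split depends on the relative slopes, which at a point are proportional to the elasticities.
Buyer share = εs/(εs + |εd|) = 1.3/(1.3 + 3.6) = 13/49; seller share = |εd|/(εs + |εd|) = 36/49.
So producers capture 36/49 of the subsidy.

Producer share = 36/49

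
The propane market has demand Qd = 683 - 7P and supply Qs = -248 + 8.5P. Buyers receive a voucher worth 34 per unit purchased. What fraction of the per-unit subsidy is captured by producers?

Producer share = 14/31

Pre-subsidy: 683 - 7P = -248 + 8.5P gives P* = 1862/31, Q* = 8139/31.
With the rebate, buyers effectively pay Pb = Ps − 34, where Ps is the price sellers receive.
Demand in terms of Ps becomes Qd = 683 − 7(Ps − 34) = 921 - 7Ps. Setting this equal to supply: 921 - 7Ps = -248 + 8.5Ps, so Ps = 2338/31.
Buyers pay Pb = 2338/31 − 34 = 1284/31; Q' = -248 + 8.5·(2338/31) = 12185/31.
Buyers' price falls by P* − Pb = 1862/31 − 1284/31 = 578/31; sellers' price rises by Ps − P* = 2338/31 − 1862/31 = 476/31.
So producers capture (476/31)/34 = 14/31 of each unit of subsidy.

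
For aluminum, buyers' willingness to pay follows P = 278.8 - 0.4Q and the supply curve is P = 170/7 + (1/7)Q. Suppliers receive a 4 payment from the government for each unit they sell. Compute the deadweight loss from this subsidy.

Deadweight loss = 280/19

Pre-subsidy: 278.8 - 0.4Q = 170/7 + (1/7)Q gives Q* = 8908/19 and P* = 1734/19.
With the subsidy, sellers receive Ps = Pb + 4 for each unit, where Pb is the price buyers pay.
On the curves, Pb = 278.8 - 0.4Q and Ps = 170/7 + (1/7)Q; the wedge Ps − Pb = 4 gives 170/7 + (1/7)Q − (278.8 - 0.4Q) = 4, so Q' = 9048/19.
Then Pb = 278.8 − 0.4·(9048/19) = 1678/19 and Ps = 170/7 + (1/7)·(9048/19) = 1754/19.
The subsidy expands output by 9048/19 − 8908/19 = 140/19 past the efficient level; on those units the gap between marginal cost and willingness to pay runs from 0 up to 4.
DWL = ½ × 4 × 140/19 = 280/19.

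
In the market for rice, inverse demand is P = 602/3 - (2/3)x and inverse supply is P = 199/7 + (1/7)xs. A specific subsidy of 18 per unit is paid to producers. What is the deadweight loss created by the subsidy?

Pre-subsidy: 602/3 - (2/3)x = 199/7 + (1/7)x gives x* = 3617/17 and P* = 1000/17.
With the subsidy, sellers receive Ps = Pb + 18 for each unit, where Pb is the price buyers pay.
On the curves, Pb = 602/3 - (2/3)x and Ps = 199/7 + (1/7)x; the wedge Ps − Pb = 18 gives 199/7 + (1/7)x − (602/3 - (2/3)x) = 18, so x' = 235.
Then Pb = 602/3 − (2/3)·235 = 44 and Ps = 199/7 + (1/7)·235 = 62.
The subsidy expands output by 235 − 3617/17 = 378/17 past the efficient level; on those units the gap between marginal cost and willingness to pay runs from 0 up to 18.
DWL = ½ × 18 × 378/17 = 3402/17.

Deadweight loss = 3402/17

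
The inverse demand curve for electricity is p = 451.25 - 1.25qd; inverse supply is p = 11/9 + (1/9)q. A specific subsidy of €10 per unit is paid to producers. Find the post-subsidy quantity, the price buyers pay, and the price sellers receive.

Pre-subsidy: 451.25 - 1.25q = 11/9 + (1/9)q gives q* = 16201/49 and p* = 1860/49.
With the subsidy, sellers receive ps = pb + 10 for each unit, where pb is the price buyers pay.
On the curves, pb = 451.25 - 1.25q and ps = 11/9 + (1/9)q; the wedge ps − pb = 10 gives 11/9 + (1/9)q − (451.25 - 1.25q) = 10, so q' = 16561/49.
Then pb = 451.25 − 1.25·(16561/49) = 1410/49 and ps = 11/9 + (1/9)·(16561/49) = 1900/49.

q' = 16561/49; buyers pay 1410/49; sellers receive 1900/49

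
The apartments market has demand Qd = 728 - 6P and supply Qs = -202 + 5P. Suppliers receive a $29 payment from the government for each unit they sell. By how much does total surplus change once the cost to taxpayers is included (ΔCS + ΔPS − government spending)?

Net change in total surplus = -12615/11

Pre-subsidy: 728 - 6P = -202 + 5P gives P* = 930/11, Q* = 2428/11.
With the subsidy, sellers receive Ps = Pb + 29 for each unit, where Pb is the price buyers pay.
Supply in terms of Pb becomes Qs = -202 + 5(Pb + 29) = -57 + 5Pb. Setting this equal to demand: 728 - 6Pb = -57 + 5Pb, so Pb = 785/11.
Sellers receive Ps = 785/11 + 29 = 1104/11; Q' = 728 − 6·(785/11) = 3298/11.
ΔCS = ½(2428/11 + 3298/11)(930/11 − 785/11) = 415135/121; ΔPS = ½(2428/11 + 3298/11)(1104/11 − 930/11) = 498162/121.
Government spending = 29 × 3298/11 = 95642/11.
Net change = 415135/121 + 498162/121 − 95642/11 = -12615/11. The loss equals the DWL triangle ½·29·870/11.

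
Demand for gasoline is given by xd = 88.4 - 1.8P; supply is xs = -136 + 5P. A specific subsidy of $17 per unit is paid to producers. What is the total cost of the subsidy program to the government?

Pre-subsidy: 88.4 - 1.8P = -136 + 5P gives P* = 33, x* = 29.
With the subsidy, sellers receive Ps = Pb + 17 for each unit, where Pb is the price buyers pay.
Supply in terms of Pb becomes xs = -136 + 5(Pb + 17) = -51 + 5Pb. Setting this equal to demand: 88.4 - 1.8Pb = -51 + 5Pb, so Pb = 20.5.
Sellers receive Ps = 20.5 + 17 = 37.5; x' = 88.4 − 1.8·20.5 = 51.5.
Government outlay = subsidy × quantity = 17 × 51.5 = 875.5.

Government cost = $875.5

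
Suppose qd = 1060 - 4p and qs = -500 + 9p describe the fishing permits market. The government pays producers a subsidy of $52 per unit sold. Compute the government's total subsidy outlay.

Government cost = $37648

Pre-subsidy: 1060 - 4p = -500 + 9p gives p* = 120, q* = 580.
With the subsidy, sellers receive ps = pb + 52 for each unit, where pb is the price buyers pay.
Supply in terms of pb becomes qs = -500 + 9(pb + 52) = -32 + 9pb. Setting this equal to demand: 1060 - 4pb = -32 + 9pb, so pb = 84.
Sellers receive ps = 84 + 52 = 136; q' = 1060 − 4·84 = 724.
Government outlay = subsidy × quantity = 52 × 724 = 37648.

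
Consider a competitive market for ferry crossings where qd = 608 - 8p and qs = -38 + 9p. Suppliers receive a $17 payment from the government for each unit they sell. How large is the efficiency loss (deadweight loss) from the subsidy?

Pre-subsidy: 608 - 8p = -38 + 9p gives p* = 38, q* = 304.
With the subsidy, sellers receive ps = pb + 17 for each unit, where pb is the price buyers pay.
Supply in terms of pb becomes qs = -38 + 9(pb + 17) = 115 + 9pb. Setting this equal to demand: 608 - 8pb = 115 + 9pb, so pb = 29.
Sellers receive ps = 29 + 17 = 46; q' = 608 − 8·29 = 376.
The subsidy expands output by 376 − 304 = 72 past the efficient level; on those units the gap between marginal cost and willingness to pay runs from 0 up to 17.
DWL = ½ × 17 × 72 = 612.

Deadweight loss = $612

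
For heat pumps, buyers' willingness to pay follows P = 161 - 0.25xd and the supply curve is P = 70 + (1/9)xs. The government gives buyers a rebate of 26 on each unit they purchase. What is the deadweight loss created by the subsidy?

Deadweight loss = 936

Pre-subsidy: 161 - 0.25x = 70 + (1/9)x gives x* = 252 and P* = 98.
With the rebate, buyers effectively pay Pb = Ps − 26, where Ps is the price sellers receive.
On the curves, Pb = 161 - 0.25x and Ps = 70 + (1/9)x; the wedge Ps − Pb = 26 gives 70 + (1/9)x − (161 - 0.25x) = 26, so x' = 324.
Then Pb = 161 − 0.25·324 = 80 and Ps = 70 + (1/9)·324 = 106.
The subsidy expands output by 324 − 252 = 72 past the efficient level; on those units the gap between marginal cost and willingness to pay runs from 0 up to 26.
DWL = ½ × 26 × 72 = 936.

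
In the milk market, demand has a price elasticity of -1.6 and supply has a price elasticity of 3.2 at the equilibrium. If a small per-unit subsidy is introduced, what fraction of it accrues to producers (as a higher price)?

Producer share = 1/3

For a small subsidy around the equilibrium, the benefit split depends on the relative slopes, which at a point are proportional to the elasticities.
Buyer share = εs/(εs + |εd|) = 3.2/(3.2 + 1.6) = 2/3; seller share = |εd|/(εs + |εd|) = 1/3.
So producers capture 1/3 of the subsidy.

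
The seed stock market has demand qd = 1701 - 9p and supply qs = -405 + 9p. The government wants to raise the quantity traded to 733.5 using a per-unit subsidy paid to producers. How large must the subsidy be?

At q = 733.5, invert demand for the buyer price: pb = (1701 − 733.5)/9 = 107.5; invert supply for the seller price: ps = (733.5 − (-405))/9 = 126.5.
The subsidy must fill the gap: s = ps − pb = 126.5 − 107.5 = 19.

Required subsidy s = 19 per unit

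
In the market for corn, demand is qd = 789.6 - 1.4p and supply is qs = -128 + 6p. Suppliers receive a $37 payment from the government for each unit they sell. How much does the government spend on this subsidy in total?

Pre-subsidy: 789.6 - 1.4p = -128 + 6p gives p* = 124, q* = 616.
With the subsidy, sellers receive ps = pb + 37 for each unit, where pb is the price buyers pay.
Supply in terms of pb becomes qs = -128 + 6(pb + 37) = 94 + 6pb. Setting this equal to demand: 789.6 - 1.4pb = 94 + 6pb, so pb = 94.
Sellers receive ps = 94 + 37 = 131; q' = 789.6 − 1.4·94 = 658.
Government outlay = subsidy × quantity = 37 × 658 = 24346.

Government cost = $24346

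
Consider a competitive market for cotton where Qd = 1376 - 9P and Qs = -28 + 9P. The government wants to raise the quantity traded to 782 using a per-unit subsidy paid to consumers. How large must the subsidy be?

Required subsidy s = 24 per unit

At Q = 782, invert demand for the buyer price: Pb = (1376 − 782)/9 = 66; invert supply for the seller price: Ps = (782 − (-28))/9 = 90.
The subsidy must fill the gap: s = Ps − Pb = 90 − 66 = 24.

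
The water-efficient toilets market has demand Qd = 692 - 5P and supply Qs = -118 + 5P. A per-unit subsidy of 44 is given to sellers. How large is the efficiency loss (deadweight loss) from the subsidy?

Deadweight loss = 2420

Pre-subsidy: 692 - 5P = -118 + 5P gives P* = 81, Q* = 287.
With the subsidy, sellers receive Ps = Pb + 44 for each unit, where Pb is the price buyers pay.
Supply in terms of Pb becomes Qs = -118 + 5(Pb + 44) = 102 + 5Pb. Setting this equal to demand: 692 - 5Pb = 102 + 5Pb, so Pb = 59.
Sellers receive Ps = 59 + 44 = 103; Q' = 692 − 5·59 = 397.
The subsidy expands output by 397 − 287 = 110 past the efficient level; on those units the gap between marginal cost and willingness to pay runs from 0 up to 44.
DWL = ½ × 44 × 110 = 2420.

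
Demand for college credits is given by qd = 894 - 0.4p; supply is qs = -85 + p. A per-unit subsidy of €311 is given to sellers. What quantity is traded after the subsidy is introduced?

Pre-subsidy: 894 - 0.4p = -85 + p gives p* = 4895/7, q* = 4300/7.
With the subsidy, sellers receive ps = pb + 311 for each unit, where pb is the price buyers pay.
Supply in terms of pb becomes qs = -85 + 1(pb + 311) = 226 + pb. Setting this equal to demand: 894 - 0.4pb = 226 + pb, so pb = 3340/7.
Sellers receive ps = 3340/7 + 311 = 5517/7; q' = 894 − 0.4·(3340/7) = 4922/7.

q' = 4922/7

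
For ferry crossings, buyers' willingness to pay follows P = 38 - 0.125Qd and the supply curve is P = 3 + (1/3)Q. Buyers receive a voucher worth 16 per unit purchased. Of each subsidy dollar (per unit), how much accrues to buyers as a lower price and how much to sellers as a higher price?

Buyers gain 48/11 per unit; sellers gain 128/11 per unit

Pre-subsidy: 38 - 0.125Q = 3 + (1/3)Q gives Q* = 840/11 and P* = 313/11.
With the rebate, buyers effectively pay Pb = Ps − 16, where Ps is the price sellers receive.
On the curves, Pb = 38 - 0.125Q and Ps = 3 + (1/3)Q; the wedge Ps − Pb = 16 gives 3 + (1/3)Q − (38 - 0.125Q) = 16, so Q' = 1224/11.
Then Pb = 38 − 0.125·(1224/11) = 265/11 and Ps = 3 + (1/3)·(1224/11) = 441/11.
Buyers' price falls by P* − Pb = 313/11 − 265/11 = 48/11; sellers' price rises by Ps − P* = 441/11 − 313/11 = 128/11.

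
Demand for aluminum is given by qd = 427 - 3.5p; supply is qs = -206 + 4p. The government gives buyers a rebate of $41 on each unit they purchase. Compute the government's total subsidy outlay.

Government cost = 128002/15

Pre-subsidy: 427 - 3.5p = -206 + 4p gives p* = 84.4, q* = 131.6.
With the rebate, buyers effectively pay pb = ps − 41, where ps is the price sellers receive.
Demand in terms of ps becomes qd = 427 − 3.5(ps − 41) = 570.5 - 3.5ps. Setting this equal to supply: 570.5 - 3.5ps = -206 + 4ps, so ps = 1553/15.
Buyers pay pb = 1553/15 − 41 = 938/15; q' = -206 + 4·(1553/15) = 3122/15.
Government outlay = subsidy × quantity = 41 × 3122/15 = 128002/15.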